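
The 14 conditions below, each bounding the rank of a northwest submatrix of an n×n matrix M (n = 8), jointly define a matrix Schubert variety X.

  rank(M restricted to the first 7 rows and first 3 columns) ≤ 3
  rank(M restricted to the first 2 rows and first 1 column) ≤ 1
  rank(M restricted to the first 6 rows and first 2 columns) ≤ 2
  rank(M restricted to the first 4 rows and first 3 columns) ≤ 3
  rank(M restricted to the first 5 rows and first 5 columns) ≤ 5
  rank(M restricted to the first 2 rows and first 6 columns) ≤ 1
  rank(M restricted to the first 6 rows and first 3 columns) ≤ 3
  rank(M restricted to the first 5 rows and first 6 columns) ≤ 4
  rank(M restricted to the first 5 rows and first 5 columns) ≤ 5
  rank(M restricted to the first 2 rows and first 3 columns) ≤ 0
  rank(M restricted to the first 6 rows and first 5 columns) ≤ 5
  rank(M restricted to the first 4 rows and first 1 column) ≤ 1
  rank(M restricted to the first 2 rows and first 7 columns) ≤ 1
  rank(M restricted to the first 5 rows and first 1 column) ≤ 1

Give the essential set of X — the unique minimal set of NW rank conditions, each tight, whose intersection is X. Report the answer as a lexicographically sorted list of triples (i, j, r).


Propagating the 14 rank bounds to every northwest block:

  i=1: 0  0  0  1  1  1  1  1
  i=2: 0  0  0  1  1  1  1  2
  i=3: 1  1  1  2  2  2  2  3
  i=4: 1  2  2  3  3  3  3  4
  i=5: 1  2  3  4  4  4  4  5
  i=6: 1  2  3  4  5  5  5  6
  i=7: 1  2  3  4  5  6  6  7
  i=8: 1  2  3  4  5  6  7  8

hence w(1..8) = (4, 8, 1, 2, 3, 5, 6, 7).

Fulton essential set (2 of the 9 Rothe cells):

[(2, 3, 0), (2, 7, 1)]


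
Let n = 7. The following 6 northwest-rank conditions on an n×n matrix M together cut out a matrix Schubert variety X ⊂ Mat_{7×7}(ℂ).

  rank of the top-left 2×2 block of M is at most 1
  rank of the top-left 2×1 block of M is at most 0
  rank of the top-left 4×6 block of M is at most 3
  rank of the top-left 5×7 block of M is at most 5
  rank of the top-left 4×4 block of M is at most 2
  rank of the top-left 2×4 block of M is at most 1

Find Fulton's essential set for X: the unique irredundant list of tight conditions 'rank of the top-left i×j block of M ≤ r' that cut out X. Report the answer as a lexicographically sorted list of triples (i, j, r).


Computing R[i][j] = min implied NW-rank bound (n=7, 6 conditions):

  R[1]: 0 1 1 1 1 1 1
  R[2]: 0 1 1 1 2 2 2
  R[3]: 1 2 2 2 3 3 3
  R[4]: 1 2 2 2 3 3 4
  R[5]: 1 2 3 3 4 4 5
  R[6]: 1 2 3 4 5 5 6
  R[7]: 1 2 3 4 5 6 7

reading off 1-entries of Δ²R: w = (2, 5, 1, 7, 3, 4, 6).

4 SE-corners of the 7-cell Rothe diagram give Ess(w):

[(2, 1, 0), (2, 4, 1), (4, 4, 2), (4, 6, 3)]


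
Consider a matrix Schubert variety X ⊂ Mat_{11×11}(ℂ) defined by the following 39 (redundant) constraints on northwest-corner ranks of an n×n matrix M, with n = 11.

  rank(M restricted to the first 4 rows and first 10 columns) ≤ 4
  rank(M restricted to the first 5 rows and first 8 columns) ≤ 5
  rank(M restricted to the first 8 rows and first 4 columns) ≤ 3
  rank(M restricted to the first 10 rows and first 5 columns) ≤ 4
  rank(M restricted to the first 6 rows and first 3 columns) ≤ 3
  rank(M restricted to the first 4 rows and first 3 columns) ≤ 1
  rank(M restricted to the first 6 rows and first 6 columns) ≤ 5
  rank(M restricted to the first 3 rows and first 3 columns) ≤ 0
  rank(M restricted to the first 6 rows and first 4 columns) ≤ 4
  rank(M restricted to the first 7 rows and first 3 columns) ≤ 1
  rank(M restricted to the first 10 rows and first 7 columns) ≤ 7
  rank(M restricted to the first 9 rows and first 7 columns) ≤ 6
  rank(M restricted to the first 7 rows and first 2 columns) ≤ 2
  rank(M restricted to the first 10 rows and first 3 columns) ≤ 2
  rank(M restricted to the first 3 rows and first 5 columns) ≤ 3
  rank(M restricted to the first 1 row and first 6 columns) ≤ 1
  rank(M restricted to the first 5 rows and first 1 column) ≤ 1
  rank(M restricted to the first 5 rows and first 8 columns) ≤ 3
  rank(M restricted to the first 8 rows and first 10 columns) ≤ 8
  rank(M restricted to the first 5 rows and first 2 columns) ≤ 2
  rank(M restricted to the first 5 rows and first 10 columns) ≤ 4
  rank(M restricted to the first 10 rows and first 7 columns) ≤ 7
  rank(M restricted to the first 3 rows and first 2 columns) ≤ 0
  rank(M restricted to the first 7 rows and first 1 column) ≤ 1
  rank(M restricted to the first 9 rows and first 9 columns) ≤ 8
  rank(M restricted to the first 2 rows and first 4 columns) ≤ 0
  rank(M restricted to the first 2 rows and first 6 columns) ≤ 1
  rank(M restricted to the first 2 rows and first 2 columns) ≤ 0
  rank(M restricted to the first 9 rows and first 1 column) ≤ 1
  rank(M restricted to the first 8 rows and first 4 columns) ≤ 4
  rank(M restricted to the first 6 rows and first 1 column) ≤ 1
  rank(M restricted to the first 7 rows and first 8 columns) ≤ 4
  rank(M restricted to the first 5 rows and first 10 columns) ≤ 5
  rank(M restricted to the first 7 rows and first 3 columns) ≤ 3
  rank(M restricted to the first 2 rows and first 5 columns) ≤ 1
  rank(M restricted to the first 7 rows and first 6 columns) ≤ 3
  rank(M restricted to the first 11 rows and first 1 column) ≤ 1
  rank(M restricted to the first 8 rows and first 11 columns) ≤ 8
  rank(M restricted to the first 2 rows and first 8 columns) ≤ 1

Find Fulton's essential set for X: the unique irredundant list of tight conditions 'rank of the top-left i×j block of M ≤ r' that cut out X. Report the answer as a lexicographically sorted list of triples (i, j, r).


Rank table r_w(11×11) implied by the 39 constraints:

  row 1: 0, 0, 0, 0, 1, 1, 1, 1, 1, 1, 1
  row 2: 0, 0, 0, 0, 1, 1, 1, 1, 2, 2, 2
  row 3: 0, 0, 0, 1, 2, 2, 2, 2, 3, 3, 3
  row 4: 1, 1, 1, 2, 3, 3, 3, 3, 4, 4, 4
  row 5: 1, 1, 1, 2, 3, 3, 3, 3, 4, 4, 5
  row 6: 1, 1, 1, 2, 3, 3, 4, 4, 5, 5, 6
  row 7: 1, 1, 1, 2, 3, 3, 4, 4, 5, 6, 7
  row 8: 1, 2, 2, 3, 4, 4, 5, 5, 6, 7, 8
  row 9: 1, 2, 2, 3, 4, 5, 6, 6, 7, 8, 9
  row 10: 1, 2, 2, 3, 4, 5, 6, 7, 8, 9, 10
  row 11: 1, 2, 3, 4, 5, 6, 7, 8, 9, 10, 11

second differences of R give the permutation w = (5, 9, 4, 1, 11, 7, 10, 2, 6, 8, 3).

ℓ(w)=29; the 9 essential cells (i,j,r):

[(2, 4, 0), (2, 8, 1), (3, 3, 0), (5, 8, 3), (5, 10, 4), (7, 3, 1), (7, 6, 3), (7, 8, 4), (10, 3, 2)]


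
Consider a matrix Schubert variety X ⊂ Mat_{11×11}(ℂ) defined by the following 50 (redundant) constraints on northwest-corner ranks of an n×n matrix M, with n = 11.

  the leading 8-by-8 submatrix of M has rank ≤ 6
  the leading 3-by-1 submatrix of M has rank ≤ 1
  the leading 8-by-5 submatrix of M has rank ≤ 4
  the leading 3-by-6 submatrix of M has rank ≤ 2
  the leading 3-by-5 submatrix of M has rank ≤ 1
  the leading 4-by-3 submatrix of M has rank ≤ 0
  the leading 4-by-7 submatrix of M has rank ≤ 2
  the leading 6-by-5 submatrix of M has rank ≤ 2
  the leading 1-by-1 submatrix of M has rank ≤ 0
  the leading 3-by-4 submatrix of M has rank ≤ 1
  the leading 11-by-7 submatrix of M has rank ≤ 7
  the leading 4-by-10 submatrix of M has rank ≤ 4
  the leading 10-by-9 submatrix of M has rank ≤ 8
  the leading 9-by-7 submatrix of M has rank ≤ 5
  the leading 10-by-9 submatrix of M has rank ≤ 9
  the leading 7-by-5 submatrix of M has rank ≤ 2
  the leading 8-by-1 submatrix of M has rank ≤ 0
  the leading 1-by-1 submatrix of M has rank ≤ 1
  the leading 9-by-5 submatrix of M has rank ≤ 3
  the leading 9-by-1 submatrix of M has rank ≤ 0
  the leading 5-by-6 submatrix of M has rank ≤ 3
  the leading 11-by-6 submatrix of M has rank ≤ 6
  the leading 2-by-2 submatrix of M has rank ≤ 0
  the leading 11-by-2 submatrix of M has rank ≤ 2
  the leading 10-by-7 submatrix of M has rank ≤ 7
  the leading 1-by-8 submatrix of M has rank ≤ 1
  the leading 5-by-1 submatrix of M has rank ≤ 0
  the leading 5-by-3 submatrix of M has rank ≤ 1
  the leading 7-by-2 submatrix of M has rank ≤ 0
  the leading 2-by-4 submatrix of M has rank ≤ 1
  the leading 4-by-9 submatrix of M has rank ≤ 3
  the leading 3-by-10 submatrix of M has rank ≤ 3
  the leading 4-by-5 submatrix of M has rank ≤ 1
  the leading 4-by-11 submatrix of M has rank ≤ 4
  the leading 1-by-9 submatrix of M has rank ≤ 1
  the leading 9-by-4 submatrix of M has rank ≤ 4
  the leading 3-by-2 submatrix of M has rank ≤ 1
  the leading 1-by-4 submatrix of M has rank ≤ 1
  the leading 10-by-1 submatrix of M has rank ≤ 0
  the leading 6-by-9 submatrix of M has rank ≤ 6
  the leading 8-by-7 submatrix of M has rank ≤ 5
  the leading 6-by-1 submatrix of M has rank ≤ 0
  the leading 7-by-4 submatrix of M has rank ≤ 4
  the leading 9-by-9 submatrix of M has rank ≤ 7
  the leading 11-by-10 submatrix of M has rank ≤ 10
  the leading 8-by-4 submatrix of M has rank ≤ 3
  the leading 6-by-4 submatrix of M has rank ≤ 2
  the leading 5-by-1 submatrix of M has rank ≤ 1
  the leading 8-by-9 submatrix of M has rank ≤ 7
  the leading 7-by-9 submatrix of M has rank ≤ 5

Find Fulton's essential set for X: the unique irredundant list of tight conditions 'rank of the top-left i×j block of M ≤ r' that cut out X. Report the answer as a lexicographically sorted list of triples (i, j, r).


Rank table r_w(11×11) implied by the 50 constraints:

  R[1]: 0  0  0  1  1  1  1  1  1  1  1
  R[2]: 0  0  0  1  1  2  2  2  2  2  2
  R[3]: 0  0  0  1  1  2  2  3  3  3  3
  R[4]: 0  0  0  1  1  2  2  3  3  4  4
  R[5]: 0  0  1  2  2  3  3  4  4  5  5
  R[6]: 0  0  1  2  2  3  4  5  5  6  6
  R[7]: 0  0  1  2  2  3  4  5  5  6  7
  R[8]: 0  1  2  3  3  4  5  6  6  7  8
  R[9]: 0  1  2  3  3  4  5  6  7  8  9
  R[10]: 0  1  2  3  4  5  6  7  8  9  10
  R[11]: 1  2  3  4  5  6  7  8  9  10  11

giving w = (4, 6, 8, 10, 3, 7, 11, 2, 9, 5, 1) via Δ²R.

|D(w)|=31, |Ess(w)|=9:

[(4, 3, 0), (4, 5, 1), (4, 7, 2), (4, 9, 3), (7, 2, 0), (7, 5, 2), (7, 9, 5), (9, 5, 3), (10, 1, 0)]


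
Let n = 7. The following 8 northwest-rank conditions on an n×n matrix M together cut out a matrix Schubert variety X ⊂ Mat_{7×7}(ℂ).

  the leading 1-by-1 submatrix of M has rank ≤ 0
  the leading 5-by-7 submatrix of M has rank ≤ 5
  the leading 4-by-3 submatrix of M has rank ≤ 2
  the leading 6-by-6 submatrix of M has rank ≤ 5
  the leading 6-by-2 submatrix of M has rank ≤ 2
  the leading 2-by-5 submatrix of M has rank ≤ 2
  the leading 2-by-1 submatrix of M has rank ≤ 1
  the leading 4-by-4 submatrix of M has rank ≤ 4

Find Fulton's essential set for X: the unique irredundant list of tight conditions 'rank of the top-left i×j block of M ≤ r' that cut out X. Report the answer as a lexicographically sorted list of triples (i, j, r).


Rank table r_w(7×7) implied by the 8 constraints:

  0, 1, 1, 1, 1, 1, 1
  1, 2, 2, 2, 2, 2, 2
  1, 2, 2, 3, 3, 3, 3
  1, 2, 2, 3, 4, 4, 4
  1, 2, 3, 4, 5, 5, 5
  1, 2, 3, 4, 5, 5, 6
  1, 2, 3, 4, 5, 6, 7

giving w = (2, 1, 4, 5, 3, 7, 6) via Δ²R.

Rothe diagram D(w) (4 cells), 3 SE-corners (essential conditions):

[(1, 1, 0), (4, 3, 2), (6, 6, 5)]


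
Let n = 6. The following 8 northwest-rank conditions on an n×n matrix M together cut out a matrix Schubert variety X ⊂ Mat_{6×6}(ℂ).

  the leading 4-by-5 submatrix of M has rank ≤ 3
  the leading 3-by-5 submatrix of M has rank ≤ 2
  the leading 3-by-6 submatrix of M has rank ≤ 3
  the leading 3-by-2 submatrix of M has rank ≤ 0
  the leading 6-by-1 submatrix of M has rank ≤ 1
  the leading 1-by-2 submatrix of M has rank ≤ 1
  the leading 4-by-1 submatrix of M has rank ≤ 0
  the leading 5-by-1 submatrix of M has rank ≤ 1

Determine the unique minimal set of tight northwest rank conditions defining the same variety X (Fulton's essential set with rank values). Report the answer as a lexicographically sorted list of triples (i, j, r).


Recovering R(i,j) via the rank-extension bound from the 8 conditions:

  R[1]: 0  0  1  1  1  1
  R[2]: 0  0  1  2  2  2
  R[3]: 0  0  1  2  2  3
  R[4]: 0  1  2  3  3  4
  R[5]: 1  2  3  4  4  5
  R[6]: 1  2  3  4  5  6

giving w = (3, 4, 6, 2, 1, 5) via Δ²R.

|D(w)|=8, |Ess(w)|=3:

[(3, 2, 0), (3, 5, 2), (4, 1, 0)]


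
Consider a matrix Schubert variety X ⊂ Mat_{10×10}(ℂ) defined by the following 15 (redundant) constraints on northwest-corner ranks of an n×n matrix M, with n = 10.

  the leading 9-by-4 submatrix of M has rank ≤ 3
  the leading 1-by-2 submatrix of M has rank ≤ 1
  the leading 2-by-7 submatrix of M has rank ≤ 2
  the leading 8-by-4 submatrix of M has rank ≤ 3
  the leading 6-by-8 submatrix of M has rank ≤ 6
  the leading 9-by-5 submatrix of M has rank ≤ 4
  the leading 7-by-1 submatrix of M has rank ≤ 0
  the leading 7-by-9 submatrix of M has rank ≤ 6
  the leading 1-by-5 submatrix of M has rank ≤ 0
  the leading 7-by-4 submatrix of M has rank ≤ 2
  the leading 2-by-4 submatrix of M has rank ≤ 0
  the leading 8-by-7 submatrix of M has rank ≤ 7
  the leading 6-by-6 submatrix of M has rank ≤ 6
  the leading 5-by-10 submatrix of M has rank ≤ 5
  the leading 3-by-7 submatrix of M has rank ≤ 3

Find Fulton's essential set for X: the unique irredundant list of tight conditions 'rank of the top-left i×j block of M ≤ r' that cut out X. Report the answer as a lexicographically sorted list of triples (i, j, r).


Computing R[i][j] = min implied NW-rank bound (n=10, 15 conditions):

  row 1: 0 | 0 | 0 | 0 | 0 | 1 | 1 | 1 | 1 | 1
  row 2: 0 | 0 | 0 | 0 | 1 | 2 | 2 | 2 | 2 | 2
  row 3: 0 | 1 | 1 | 1 | 2 | 3 | 3 | 3 | 3 | 3
  row 4: 0 | 1 | 2 | 2 | 3 | 4 | 4 | 4 | 4 | 4
  row 5: 0 | 1 | 2 | 2 | 3 | 4 | 5 | 5 | 5 | 5
  row 6: 0 | 1 | 2 | 2 | 3 | 4 | 5 | 6 | 6 | 6
  row 7: 0 | 1 | 2 | 2 | 3 | 4 | 5 | 6 | 6 | 7
  row 8: 1 | 2 | 3 | 3 | 4 | 5 | 6 | 7 | 7 | 8
  row 9: 1 | 2 | 3 | 3 | 4 | 5 | 6 | 7 | 8 | 9
  row 10: 1 | 2 | 3 | 4 | 5 | 6 | 7 | 8 | 9 | 10

reading off 1-entries of Δ²R: w = (6, 5, 2, 3, 7, 8, 10, 1, 9, 4).

D(w) has 19 cells with 6 SE-corners; essential set:

[(1, 5, 0), (2, 4, 0), (7, 1, 0), (7, 4, 2), (7, 9, 6), (9, 4, 3)]


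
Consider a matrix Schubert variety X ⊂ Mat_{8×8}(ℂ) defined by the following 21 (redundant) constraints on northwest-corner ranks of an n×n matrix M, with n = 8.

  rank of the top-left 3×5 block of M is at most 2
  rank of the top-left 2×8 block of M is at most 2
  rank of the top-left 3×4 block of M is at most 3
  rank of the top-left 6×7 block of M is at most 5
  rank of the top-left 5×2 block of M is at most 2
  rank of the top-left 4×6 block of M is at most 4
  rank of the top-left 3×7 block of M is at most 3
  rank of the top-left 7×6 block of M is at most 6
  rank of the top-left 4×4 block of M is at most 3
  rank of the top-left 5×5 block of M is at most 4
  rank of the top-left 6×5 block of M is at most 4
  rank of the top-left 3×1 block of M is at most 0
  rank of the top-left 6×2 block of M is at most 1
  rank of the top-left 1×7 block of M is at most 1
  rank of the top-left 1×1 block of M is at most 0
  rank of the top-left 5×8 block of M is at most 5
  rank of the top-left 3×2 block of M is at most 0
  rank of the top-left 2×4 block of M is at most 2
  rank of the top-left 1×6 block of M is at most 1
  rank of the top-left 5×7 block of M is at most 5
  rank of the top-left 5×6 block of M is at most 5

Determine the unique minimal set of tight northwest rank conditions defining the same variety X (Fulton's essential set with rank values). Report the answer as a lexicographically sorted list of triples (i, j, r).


Rank table r_w(8×8) implied by the 21 constraints:

  i=1: 0 0 1 1 1 1 1 1
  i=2: 0 0 1 2 2 2 2 2
  i=3: 0 0 1 2 2 3 3 3
  i=4: 1 1 2 3 3 4 4 4
  i=5: 1 1 2 3 4 5 5 5
  i=6: 1 1 2 3 4 5 5 6
  i=7: 1 2 3 4 5 6 6 7
  i=8: 1 2 3 4 5 6 7 8

so w = (3, 4, 6, 1, 5, 8, 2, 7).

ℓ(w)=10; the 4 essential cells (i,j,r):

[(3, 2, 0), (3, 5, 2), (6, 2, 1), (6, 7, 5)]


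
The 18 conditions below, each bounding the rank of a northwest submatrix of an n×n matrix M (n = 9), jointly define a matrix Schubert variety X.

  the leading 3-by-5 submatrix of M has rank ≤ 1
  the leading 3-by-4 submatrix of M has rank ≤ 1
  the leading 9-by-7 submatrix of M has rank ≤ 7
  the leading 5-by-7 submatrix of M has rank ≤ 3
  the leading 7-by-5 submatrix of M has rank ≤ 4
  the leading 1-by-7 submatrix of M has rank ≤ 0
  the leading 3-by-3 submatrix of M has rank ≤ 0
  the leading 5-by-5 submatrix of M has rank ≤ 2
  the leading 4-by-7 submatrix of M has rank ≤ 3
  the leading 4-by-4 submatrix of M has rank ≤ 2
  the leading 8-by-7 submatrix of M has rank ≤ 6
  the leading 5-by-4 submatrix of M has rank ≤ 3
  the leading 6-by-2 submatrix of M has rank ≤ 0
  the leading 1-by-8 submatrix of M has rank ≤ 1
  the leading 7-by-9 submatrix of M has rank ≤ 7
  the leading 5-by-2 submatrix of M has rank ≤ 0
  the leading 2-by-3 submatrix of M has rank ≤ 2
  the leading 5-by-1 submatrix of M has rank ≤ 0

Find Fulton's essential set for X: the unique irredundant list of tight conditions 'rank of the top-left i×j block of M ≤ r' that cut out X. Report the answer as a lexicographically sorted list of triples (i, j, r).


The tightest implied rank at each (i,j), from the 18 conditions:

  0 | 0 | 0 | 0 | 0 | 0 | 0 | 1 | 1
  0 | 0 | 0 | 1 | 1 | 1 | 1 | 2 | 2
  0 | 0 | 0 | 1 | 1 | 2 | 2 | 3 | 3
  0 | 0 | 1 | 2 | 2 | 3 | 3 | 4 | 4
  0 | 0 | 1 | 2 | 2 | 3 | 3 | 4 | 5
  0 | 0 | 1 | 2 | 3 | 4 | 4 | 5 | 6
  1 | 1 | 2 | 3 | 4 | 5 | 5 | 6 | 7
  1 | 2 | 3 | 4 | 5 | 6 | 6 | 7 | 8
  1 | 2 | 3 | 4 | 5 | 6 | 7 | 8 | 9

so w = (8, 4, 6, 3, 9, 5, 1, 2, 7).

ℓ(w)=22; the 6 essential cells (i,j,r):

[(1, 7, 0), (3, 3, 0), (3, 5, 1), (5, 5, 2), (5, 7, 3), (6, 2, 0)]


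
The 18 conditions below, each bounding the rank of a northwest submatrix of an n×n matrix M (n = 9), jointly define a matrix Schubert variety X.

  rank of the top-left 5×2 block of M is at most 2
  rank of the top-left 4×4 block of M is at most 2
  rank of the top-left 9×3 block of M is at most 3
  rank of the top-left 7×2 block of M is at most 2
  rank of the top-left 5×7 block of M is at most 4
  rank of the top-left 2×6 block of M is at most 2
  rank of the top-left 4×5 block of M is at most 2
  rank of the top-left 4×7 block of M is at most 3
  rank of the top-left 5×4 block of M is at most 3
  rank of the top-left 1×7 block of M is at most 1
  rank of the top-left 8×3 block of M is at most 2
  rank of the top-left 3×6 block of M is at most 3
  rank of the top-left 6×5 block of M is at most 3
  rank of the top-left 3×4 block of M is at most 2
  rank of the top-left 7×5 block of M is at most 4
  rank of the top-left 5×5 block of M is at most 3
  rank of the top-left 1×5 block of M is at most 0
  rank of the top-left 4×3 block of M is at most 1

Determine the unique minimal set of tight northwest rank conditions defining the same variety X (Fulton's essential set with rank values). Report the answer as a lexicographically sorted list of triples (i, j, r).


Computing R[i][j] = min implied NW-rank bound (n=9, 18 conditions):

  i=1: 0 | 0 | 0 | 0 | 0 | 1 | 1 | 1 | 1
  i=2: 1 | 1 | 1 | 1 | 1 | 2 | 2 | 2 | 2
  i=3: 1 | 1 | 1 | 2 | 2 | 3 | 3 | 3 | 3
  i=4: 1 | 1 | 1 | 2 | 2 | 3 | 3 | 4 | 4
  i=5: 1 | 2 | 2 | 3 | 3 | 4 | 4 | 5 | 5
  i=6: 1 | 2 | 2 | 3 | 3 | 4 | 5 | 6 | 6
  i=7: 1 | 2 | 2 | 3 | 4 | 5 | 6 | 7 | 7
  i=8: 1 | 2 | 2 | 3 | 4 | 5 | 6 | 7 | 8
  i=9: 1 | 2 | 3 | 4 | 5 | 6 | 7 | 8 | 9

second differences of R give the permutation w = (6, 1, 4, 8, 2, 7, 5, 9, 3).

|D(w)|=15, |Ess(w)|=6:

[(1, 5, 0), (4, 3, 1), (4, 5, 2), (4, 7, 3), (6, 5, 3), (8, 3, 2)]


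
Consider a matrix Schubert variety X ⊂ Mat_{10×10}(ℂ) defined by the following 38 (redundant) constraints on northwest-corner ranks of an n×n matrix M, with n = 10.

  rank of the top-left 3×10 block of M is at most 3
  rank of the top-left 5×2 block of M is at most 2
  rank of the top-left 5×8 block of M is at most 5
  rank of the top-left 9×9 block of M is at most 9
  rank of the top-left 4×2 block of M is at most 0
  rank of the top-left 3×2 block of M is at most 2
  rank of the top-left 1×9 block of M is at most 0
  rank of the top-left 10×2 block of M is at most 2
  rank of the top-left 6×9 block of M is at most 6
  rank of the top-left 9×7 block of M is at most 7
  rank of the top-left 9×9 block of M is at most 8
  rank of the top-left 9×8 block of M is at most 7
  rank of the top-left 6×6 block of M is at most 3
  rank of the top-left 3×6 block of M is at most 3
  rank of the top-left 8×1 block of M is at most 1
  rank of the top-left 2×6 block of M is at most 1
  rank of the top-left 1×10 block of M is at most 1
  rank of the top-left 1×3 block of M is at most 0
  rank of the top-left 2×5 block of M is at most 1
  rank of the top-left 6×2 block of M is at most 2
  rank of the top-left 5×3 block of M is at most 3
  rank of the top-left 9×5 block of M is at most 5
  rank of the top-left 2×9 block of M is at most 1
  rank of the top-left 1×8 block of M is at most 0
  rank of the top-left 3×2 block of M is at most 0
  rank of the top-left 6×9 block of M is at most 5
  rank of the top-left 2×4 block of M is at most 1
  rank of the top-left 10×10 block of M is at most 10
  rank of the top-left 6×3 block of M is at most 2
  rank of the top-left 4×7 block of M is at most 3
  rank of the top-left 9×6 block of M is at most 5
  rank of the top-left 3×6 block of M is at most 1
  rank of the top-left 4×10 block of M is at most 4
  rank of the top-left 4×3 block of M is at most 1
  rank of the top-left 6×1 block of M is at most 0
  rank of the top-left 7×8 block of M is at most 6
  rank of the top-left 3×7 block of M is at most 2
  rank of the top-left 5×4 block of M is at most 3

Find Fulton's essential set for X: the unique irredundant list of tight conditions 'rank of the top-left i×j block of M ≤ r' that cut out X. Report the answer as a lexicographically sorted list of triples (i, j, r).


Computing R[i][j] = min implied NW-rank bound (n=10, 38 conditions):

  i=1: 0, 0, 0, 0, 0, 0, 0, 0, 0, 1
  i=2: 0, 0, 1, 1, 1, 1, 1, 1, 1, 2
  i=3: 0, 0, 1, 1, 1, 1, 2, 2, 2, 3
  i=4: 0, 0, 1, 2, 2, 2, 3, 3, 3, 4
  i=5: 0, 1, 2, 3, 3, 3, 4, 4, 4, 5
  i=6: 0, 1, 2, 3, 3, 3, 4, 5, 5, 6
  i=7: 1, 2, 3, 4, 4, 4, 5, 6, 6, 7
  i=8: 1, 2, 3, 4, 5, 5, 6, 7, 7, 8
  i=9: 1, 2, 3, 4, 5, 5, 6, 7, 8, 9
  i=10: 1, 2, 3, 4, 5, 6, 7, 8, 9, 10

second differences of R give the permutation w = (10, 3, 7, 4, 2, 8, 1, 5, 9, 6).

ℓ(w)=23; the 6 essential cells (i,j,r):

[(1, 9, 0), (3, 6, 1), (4, 2, 0), (6, 1, 0), (6, 6, 3), (9, 6, 5)]


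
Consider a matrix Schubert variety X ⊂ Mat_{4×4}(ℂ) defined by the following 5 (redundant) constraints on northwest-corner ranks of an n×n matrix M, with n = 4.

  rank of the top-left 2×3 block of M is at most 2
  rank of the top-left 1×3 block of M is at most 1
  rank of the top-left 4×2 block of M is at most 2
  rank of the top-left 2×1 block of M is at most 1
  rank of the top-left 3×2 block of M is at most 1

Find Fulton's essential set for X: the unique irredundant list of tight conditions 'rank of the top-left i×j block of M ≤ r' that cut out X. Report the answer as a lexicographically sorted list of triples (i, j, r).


Computing R[i][j] = min implied NW-rank bound (n=4, 5 conditions):

  row 1: 1, 1, 1, 1
  row 2: 1, 1, 2, 2
  row 3: 1, 1, 2, 3
  row 4: 1, 2, 3, 4

second differences of R give the permutation w = (1, 3, 4, 2).

1 SE-corner of the 2-cell Rothe diagram gives Ess(w):

[(3, 2, 1)]


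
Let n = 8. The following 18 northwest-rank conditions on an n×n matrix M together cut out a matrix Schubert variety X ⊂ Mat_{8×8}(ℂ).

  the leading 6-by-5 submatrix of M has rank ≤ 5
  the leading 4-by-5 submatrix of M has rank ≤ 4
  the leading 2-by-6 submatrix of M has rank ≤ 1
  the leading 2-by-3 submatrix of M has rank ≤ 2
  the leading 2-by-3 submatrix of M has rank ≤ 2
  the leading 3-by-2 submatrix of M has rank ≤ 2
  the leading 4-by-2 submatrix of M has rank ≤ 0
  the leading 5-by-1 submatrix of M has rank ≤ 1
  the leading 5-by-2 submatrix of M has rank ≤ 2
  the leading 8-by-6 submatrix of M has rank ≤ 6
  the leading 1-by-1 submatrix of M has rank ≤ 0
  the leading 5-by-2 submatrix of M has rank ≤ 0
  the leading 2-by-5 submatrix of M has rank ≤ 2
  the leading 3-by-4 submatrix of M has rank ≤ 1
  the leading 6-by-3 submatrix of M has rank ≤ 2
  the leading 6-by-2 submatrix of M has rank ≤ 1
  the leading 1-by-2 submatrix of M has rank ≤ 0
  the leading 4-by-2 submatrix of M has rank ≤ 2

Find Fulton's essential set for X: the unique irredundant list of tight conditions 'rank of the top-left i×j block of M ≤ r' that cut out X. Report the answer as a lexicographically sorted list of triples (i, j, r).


Propagating the 18 rank bounds to every northwest block:

  0, 0, 1, 1, 1, 1, 1, 1
  0, 0, 1, 1, 1, 1, 2, 2
  0, 0, 1, 1, 2, 2, 3, 3
  0, 0, 1, 2, 3, 3, 4, 4
  0, 0, 1, 2, 3, 4, 5, 5
  1, 1, 2, 3, 4, 5, 6, 6
  1, 2, 3, 4, 5, 6, 7, 7
  1, 2, 3, 4, 5, 6, 7, 8

so w = (3, 7, 5, 4, 6, 1, 2, 8).

3 SE-corners of the 14-cell Rothe diagram give Ess(w):

[(2, 6, 1), (3, 4, 1), (5, 2, 0)]


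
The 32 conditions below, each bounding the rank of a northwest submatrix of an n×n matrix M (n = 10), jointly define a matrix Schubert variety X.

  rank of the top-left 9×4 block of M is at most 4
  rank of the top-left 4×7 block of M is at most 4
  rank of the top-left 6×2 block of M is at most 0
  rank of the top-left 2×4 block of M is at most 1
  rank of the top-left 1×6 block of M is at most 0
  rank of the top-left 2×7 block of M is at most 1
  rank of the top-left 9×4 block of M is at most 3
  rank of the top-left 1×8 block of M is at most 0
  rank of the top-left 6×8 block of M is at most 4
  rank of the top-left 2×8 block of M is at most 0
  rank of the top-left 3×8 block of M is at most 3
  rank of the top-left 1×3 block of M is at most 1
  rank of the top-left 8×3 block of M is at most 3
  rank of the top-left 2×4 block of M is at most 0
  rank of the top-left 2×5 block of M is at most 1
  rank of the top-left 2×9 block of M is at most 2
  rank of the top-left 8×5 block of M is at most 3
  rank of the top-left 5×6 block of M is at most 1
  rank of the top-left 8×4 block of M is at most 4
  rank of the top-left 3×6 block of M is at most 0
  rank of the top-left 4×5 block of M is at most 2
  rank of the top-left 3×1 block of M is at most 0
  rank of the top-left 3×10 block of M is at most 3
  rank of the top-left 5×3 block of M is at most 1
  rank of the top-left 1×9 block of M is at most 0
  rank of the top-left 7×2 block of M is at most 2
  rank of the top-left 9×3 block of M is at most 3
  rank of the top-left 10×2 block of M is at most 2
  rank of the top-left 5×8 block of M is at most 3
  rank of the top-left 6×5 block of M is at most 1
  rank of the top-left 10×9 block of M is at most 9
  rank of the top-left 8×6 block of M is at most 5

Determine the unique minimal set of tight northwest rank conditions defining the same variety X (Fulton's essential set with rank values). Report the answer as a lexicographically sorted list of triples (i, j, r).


The tightest implied rank at each (i,j), from the 32 conditions:

  i=1: 0  0  0  0  0  0  0  0  0  1
  i=2: 0  0  0  0  0  0  0  0  1  2
  i=3: 0  0  0  0  0  0  1  1  2  3
  i=4: 0  0  1  1  1  1  2  2  3  4
  i=5: 0  0  1  1  1  1  2  3  4  5
  i=6: 0  0  1  1  1  2  3  4  5  6
  i=7: 1  1  2  2  2  3  4  5  6  7
  i=8: 1  2  3  3  3  4  5  6  7  8
  i=9: 1  2  3  3  4  5  6  7  8  9
  i=10: 1  2  3  4  5  6  7  8  9  10

so w = (10, 9, 7, 3, 8, 6, 1, 2, 5, 4).

|D(w)|=35, |Ess(w)|=7:

[(1, 9, 0), (2, 8, 0), (3, 6, 0), (5, 6, 1), (6, 2, 0), (6, 5, 1), (9, 4, 3)]


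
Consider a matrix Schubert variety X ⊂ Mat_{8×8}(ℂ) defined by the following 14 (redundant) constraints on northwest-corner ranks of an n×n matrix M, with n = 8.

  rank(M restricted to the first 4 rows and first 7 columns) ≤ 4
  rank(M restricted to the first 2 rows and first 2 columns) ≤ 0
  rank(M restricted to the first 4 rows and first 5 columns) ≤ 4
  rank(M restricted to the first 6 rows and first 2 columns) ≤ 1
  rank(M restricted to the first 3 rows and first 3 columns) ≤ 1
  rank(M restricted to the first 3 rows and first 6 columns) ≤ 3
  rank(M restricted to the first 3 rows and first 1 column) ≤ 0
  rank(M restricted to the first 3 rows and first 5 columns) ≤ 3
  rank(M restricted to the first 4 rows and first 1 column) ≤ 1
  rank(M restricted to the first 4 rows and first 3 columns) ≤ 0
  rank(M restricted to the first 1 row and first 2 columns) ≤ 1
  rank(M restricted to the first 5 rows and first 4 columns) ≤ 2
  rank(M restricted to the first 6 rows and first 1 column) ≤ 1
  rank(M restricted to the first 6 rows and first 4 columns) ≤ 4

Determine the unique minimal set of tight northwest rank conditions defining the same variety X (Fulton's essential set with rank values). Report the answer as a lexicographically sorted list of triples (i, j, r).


The tightest implied rank at each (i,j), from the 14 conditions:

  0, 0, 0, 1, 1, 1, 1, 1
  0, 0, 0, 1, 2, 2, 2, 2
  0, 0, 0, 1, 2, 3, 3, 3
  0, 0, 0, 1, 2, 3, 4, 4
  1, 1, 1, 2, 3, 4, 5, 5
  1, 1, 2, 3, 4, 5, 6, 6
  1, 2, 3, 4, 5, 6, 7, 7
  1, 2, 3, 4, 5, 6, 7, 8

reading off 1-entries of Δ²R: w = (4, 5, 6, 7, 1, 3, 2, 8).

Fulton essential set (2 of the 13 Rothe cells):

[(4, 3, 0), (6, 2, 1)]


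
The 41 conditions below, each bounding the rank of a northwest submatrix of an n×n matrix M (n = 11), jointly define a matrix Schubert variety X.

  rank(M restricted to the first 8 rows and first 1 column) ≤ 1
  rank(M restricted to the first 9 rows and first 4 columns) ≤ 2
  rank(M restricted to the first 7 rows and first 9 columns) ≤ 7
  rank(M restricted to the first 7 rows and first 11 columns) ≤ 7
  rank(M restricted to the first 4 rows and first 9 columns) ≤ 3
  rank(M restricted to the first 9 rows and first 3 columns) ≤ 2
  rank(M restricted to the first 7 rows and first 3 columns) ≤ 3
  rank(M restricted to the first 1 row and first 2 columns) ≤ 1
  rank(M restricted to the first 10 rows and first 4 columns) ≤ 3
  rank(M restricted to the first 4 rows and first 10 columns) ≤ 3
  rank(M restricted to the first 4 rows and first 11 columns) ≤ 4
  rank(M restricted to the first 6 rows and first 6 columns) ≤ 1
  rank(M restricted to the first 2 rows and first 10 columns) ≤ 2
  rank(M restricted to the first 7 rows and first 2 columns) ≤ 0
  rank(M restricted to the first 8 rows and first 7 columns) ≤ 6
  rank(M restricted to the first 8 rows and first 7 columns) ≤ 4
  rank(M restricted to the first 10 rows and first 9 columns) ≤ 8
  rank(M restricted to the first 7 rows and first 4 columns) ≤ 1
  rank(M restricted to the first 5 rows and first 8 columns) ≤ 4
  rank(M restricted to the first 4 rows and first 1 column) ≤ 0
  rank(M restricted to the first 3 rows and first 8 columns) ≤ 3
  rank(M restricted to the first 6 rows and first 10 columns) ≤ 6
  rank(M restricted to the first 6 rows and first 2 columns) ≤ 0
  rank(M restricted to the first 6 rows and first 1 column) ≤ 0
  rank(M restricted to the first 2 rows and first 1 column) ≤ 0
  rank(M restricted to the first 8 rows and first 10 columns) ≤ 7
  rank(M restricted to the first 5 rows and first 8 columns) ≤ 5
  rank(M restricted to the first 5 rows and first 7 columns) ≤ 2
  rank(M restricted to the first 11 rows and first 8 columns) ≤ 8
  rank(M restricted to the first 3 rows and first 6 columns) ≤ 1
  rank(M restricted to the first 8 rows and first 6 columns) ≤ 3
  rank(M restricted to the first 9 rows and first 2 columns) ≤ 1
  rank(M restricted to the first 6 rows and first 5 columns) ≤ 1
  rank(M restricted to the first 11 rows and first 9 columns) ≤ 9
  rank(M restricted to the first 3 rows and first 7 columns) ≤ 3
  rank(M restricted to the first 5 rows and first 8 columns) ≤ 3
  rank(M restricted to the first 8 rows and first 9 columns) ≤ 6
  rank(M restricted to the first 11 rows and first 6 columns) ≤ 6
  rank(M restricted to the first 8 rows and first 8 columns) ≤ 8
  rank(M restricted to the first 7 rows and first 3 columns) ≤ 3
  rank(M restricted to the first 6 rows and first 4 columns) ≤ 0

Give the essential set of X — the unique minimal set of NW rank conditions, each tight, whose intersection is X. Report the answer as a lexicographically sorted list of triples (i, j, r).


Rank table r_w(11×11) implied by the 41 constraints:

  row 1: 0 0 0 0 1 1 1 1 1 1 1
  row 2: 0 0 0 0 1 1 2 2 2 2 2
  row 3: 0 0 0 0 1 1 2 3 3 3 3
  row 4: 0 0 0 0 1 1 2 3 3 3 4
  row 5: 0 0 0 0 1 1 2 3 4 4 5
  row 6: 0 0 0 0 1 1 2 3 4 5 6
  row 7: 0 0 1 1 2 2 3 4 5 6 7
  row 8: 1 1 2 2 3 3 4 5 6 7 8
  row 9: 1 1 2 2 3 4 5 6 7 8 9
  row 10: 1 2 3 3 4 5 6 7 8 9 10
  row 11: 1 2 3 4 5 6 7 8 9 10 11

so w = (5, 7, 8, 11, 9, 10, 3, 1, 6, 2, 4).

Rothe diagram D(w) (35 cells), 6 SE-corners (essential conditions):

[(4, 10, 3), (6, 4, 0), (6, 6, 1), (7, 2, 0), (9, 2, 1), (9, 4, 2)]


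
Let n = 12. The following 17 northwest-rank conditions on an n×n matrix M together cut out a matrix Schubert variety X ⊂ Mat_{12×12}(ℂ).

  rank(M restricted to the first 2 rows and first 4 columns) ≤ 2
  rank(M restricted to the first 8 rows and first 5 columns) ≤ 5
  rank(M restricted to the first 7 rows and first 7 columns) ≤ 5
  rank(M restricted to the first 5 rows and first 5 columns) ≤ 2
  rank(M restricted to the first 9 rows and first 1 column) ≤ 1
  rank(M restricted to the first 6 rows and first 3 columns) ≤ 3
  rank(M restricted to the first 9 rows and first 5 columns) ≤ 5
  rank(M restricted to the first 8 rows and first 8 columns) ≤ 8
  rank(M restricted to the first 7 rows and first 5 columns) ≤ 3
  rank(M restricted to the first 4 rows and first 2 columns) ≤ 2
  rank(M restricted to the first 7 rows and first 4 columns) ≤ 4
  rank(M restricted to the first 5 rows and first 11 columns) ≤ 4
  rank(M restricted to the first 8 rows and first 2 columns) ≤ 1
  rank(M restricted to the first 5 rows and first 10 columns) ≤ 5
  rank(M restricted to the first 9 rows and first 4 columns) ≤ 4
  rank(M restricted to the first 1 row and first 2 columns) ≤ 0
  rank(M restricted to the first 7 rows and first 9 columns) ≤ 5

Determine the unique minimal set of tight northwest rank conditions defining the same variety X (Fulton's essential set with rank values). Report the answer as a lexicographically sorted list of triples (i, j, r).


Computing R[i][j] = min implied NW-rank bound (n=12, 17 conditions):

  0  0  1  1  1  1  1  1  1  1  1  1
  1  1  2  2  2  2  2  2  2  2  2  2
  1  1  2  2  2  3  3  3  3  3  3  3
  1  1  2  2  2  3  4  4  4  4  4  4
  1  1  2  2  2  3  4  4  4  4  4  5
  1  1  2  3  3  4  5  5  5  5  5  6
  1  1  2  3  3  4  5  5  5  6  6  7
  1  1  2  3  4  5  6  6  6  7  7  8
  1  2  3  4  5  6  7  7  7  8  8  9
  1  2  3  4  5  6  7  8  8  9  9  10
  1  2  3  4  5  6  7  8  9  10  10  11
  1  2  3  4  5  6  7  8  9  10  11  12

hence w(1..12) = (3, 1, 6, 7, 12, 4, 10, 5, 2, 8, 9, 11).

Fulton essential set (6 of the 21 Rothe cells):

[(1, 2, 0), (5, 5, 2), (5, 11, 4), (7, 5, 3), (7, 9, 5), (8, 2, 1)]


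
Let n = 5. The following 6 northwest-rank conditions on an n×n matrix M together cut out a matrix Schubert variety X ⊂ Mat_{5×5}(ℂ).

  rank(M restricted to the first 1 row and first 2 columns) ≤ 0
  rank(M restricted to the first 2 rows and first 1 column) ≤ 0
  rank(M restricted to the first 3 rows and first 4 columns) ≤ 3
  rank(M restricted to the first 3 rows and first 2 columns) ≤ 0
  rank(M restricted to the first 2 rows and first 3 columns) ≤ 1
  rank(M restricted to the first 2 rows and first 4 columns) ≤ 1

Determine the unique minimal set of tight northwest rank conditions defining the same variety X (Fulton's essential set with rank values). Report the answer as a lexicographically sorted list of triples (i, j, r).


Reconstructing r_w from the 6 given conditions:

  i=1: 0 0 1 1 1
  i=2: 0 0 1 1 2
  i=3: 0 0 1 2 3
  i=4: 1 1 2 3 4
  i=5: 1 2 3 4 5

hence w(1..5) = (3, 5, 4, 1, 2).

|D(w)|=7, |Ess(w)|=2:

[(2, 4, 1), (3, 2, 0)]


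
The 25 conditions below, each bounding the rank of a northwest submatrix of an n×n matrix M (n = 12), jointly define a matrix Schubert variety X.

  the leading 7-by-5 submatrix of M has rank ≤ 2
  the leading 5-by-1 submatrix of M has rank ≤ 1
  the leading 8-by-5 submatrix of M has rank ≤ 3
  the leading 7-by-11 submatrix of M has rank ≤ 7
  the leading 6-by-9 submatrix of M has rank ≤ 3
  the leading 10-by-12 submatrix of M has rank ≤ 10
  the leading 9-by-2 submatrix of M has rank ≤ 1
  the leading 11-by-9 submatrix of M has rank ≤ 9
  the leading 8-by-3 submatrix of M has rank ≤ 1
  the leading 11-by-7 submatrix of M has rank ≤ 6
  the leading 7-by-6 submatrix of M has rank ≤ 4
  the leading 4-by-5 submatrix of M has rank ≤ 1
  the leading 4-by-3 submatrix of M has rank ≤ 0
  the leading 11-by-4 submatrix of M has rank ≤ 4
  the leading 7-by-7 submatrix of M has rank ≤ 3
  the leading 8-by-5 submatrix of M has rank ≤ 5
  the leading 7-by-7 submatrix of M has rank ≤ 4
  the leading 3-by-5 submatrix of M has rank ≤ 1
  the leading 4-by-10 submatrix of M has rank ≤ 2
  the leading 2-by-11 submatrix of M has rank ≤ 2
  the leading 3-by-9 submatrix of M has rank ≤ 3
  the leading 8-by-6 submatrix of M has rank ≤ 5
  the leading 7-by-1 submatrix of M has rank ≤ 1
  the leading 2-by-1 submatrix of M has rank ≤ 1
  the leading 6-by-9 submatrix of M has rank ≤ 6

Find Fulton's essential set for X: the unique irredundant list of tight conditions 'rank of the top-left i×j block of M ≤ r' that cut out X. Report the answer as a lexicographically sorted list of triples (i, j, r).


The tightest implied rank at each (i,j), from the 25 conditions:

  0 0 0 1 1 1 1 1 1 1 1 1
  0 0 0 1 1 2 2 2 2 2 2 2
  0 0 0 1 1 2 2 2 2 2 3 3
  0 0 0 1 1 2 2 2 2 2 3 4
  1 1 1 2 2 3 3 3 3 3 4 5
  1 1 1 2 2 3 3 3 3 4 5 6
  1 1 1 2 2 3 3 4 4 5 6 7
  1 1 1 2 3 4 4 5 5 6 7 8
  1 1 2 3 4 5 5 6 6 7 8 9
  1 2 3 4 5 6 6 7 7 8 9 10
  1 2 3 4 5 6 6 7 8 9 10 11
  1 2 3 4 5 6 7 8 9 10 11 12

giving w = (4, 6, 11, 12, 1, 10, 8, 5, 3, 2, 9, 7) via Δ²R.

ℓ(w)=37; the 9 essential cells (i,j,r):

[(4, 3, 0), (4, 5, 1), (4, 10, 2), (6, 9, 3), (7, 5, 2), (7, 7, 3), (8, 3, 1), (9, 2, 1), (11, 7, 6)]


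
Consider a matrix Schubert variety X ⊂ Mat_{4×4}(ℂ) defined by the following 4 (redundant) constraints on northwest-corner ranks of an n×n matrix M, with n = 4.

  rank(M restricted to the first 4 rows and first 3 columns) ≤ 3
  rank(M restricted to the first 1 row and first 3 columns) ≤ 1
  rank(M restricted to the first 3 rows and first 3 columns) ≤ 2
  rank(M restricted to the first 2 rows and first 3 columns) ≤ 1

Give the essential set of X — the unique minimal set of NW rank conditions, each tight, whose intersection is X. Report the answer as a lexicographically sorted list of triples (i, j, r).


Propagating the 4 rank bounds to every northwest block:

  R[1]: 1 | 1 | 1 | 1
  R[2]: 1 | 1 | 1 | 2
  R[3]: 1 | 2 | 2 | 3
  R[4]: 1 | 2 | 3 | 4

giving w = (1, 4, 2, 3) via Δ²R.

D(w) has 2 cells with 1 SE-corner; essential set:

[(2, 3, 1)]


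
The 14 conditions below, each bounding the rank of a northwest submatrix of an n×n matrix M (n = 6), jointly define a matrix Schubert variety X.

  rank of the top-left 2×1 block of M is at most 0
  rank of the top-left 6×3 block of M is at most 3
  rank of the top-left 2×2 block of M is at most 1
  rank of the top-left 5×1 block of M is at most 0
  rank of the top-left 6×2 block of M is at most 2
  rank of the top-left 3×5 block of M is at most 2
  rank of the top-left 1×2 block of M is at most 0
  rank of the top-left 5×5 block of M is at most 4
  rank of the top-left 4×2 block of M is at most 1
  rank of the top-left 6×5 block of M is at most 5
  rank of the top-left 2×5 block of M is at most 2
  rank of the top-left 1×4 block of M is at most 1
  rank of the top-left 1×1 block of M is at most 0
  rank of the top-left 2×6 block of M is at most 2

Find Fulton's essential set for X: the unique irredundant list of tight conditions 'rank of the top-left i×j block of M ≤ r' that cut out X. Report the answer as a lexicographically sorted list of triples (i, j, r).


Propagating the 14 rank bounds to every northwest block:

  i=1: 0, 0, 1, 1, 1, 1
  i=2: 0, 1, 2, 2, 2, 2
  i=3: 0, 1, 2, 2, 2, 3
  i=4: 0, 1, 2, 3, 3, 4
  i=5: 0, 1, 2, 3, 4, 5
  i=6: 1, 2, 3, 4, 5, 6

reading off 1-entries of Δ²R: w = (3, 2, 6, 4, 5, 1).

Rothe diagram D(w) (8 cells), 3 SE-corners (essential conditions):

[(1, 2, 0), (3, 5, 2), (5, 1, 0)]
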